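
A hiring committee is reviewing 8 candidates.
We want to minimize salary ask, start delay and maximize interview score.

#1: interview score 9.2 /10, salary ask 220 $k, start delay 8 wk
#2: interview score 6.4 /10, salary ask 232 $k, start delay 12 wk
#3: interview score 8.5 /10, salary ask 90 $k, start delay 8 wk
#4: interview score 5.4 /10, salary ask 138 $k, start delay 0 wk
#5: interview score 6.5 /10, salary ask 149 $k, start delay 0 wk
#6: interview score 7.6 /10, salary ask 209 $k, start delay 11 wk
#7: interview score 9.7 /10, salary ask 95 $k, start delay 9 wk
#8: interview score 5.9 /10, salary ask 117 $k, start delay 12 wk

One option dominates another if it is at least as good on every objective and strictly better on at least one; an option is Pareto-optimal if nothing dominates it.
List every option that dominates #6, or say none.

#3, #7

#3: interview score 8.5≥7.6, salary ask 90≤209, start delay 8≤11 — dominates #6.
#7: interview score 9.7≥7.6, salary ask 95≤209, start delay 9≤11 — dominates #6.
Others (#1, #2, #4, #5, #8) are each worse than #6 on at least one objective.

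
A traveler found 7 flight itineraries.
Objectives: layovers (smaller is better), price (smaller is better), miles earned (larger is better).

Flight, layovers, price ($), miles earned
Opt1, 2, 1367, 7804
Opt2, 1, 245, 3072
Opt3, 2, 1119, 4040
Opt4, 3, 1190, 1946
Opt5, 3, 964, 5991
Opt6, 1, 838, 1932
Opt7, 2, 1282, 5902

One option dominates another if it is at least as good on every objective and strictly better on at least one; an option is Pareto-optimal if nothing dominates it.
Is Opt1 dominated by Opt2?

Opt2 vs Opt1: Opt2 is worse on miles earned (3072 vs 7804), so it does not dominate Opt1.

No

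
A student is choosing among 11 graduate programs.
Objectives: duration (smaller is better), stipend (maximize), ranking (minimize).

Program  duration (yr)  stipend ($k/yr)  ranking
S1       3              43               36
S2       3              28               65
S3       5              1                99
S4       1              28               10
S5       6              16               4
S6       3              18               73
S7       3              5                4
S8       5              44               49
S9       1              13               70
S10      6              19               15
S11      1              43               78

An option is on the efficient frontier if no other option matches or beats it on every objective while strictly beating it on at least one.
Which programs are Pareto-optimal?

S1: not dominated.
S2: dominated by S1 (duration 3≤3, stipend 43≥28, ranking 36≤65).
S3: dominated by S1 (duration 3≤5, stipend 43≥1, ranking 36≤99).
S4: not dominated.
S5: not dominated.
S6: dominated by S1 (duration 3≤3, stipend 43≥18, ranking 36≤73).
S7: not dominated.
S8: not dominated (best stipend).
S9: dominated by S4 (duration 1≤1, stipend 28≥13, ranking 10≤70).
S10: dominated by S4 (duration 1≤6, stipend 28≥19, ranking 10≤15).
S11: not dominated.

S1, S4, S5, S7, S8, S11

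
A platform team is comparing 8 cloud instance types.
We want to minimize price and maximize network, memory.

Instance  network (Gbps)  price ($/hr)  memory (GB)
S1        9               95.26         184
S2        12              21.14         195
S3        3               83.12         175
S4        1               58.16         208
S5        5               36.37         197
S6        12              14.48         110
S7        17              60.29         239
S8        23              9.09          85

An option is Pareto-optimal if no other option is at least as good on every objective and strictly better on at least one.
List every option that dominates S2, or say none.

S1: worse on network (9 vs 12).
S3: worse on network (3 vs 12).
S4: worse on network (1 vs 12).
S5: worse on network (5 vs 12).
S6: worse on memory (110 vs 195).
S7: worse on price (60.29 vs 21.14).
S8: worse on memory (85 vs 195).
No option dominates S2.

none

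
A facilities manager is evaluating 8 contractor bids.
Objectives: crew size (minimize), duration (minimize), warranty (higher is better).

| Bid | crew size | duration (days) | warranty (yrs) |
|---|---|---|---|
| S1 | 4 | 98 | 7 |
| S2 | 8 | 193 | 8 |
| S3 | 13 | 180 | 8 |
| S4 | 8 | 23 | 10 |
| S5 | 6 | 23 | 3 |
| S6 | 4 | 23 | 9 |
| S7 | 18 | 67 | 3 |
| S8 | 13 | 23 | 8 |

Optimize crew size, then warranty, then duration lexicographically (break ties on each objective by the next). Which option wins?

First minimize crew size: best is 4, kept {S1, S6}.
Then maximize warranty: best is 9, kept {S6}.

S6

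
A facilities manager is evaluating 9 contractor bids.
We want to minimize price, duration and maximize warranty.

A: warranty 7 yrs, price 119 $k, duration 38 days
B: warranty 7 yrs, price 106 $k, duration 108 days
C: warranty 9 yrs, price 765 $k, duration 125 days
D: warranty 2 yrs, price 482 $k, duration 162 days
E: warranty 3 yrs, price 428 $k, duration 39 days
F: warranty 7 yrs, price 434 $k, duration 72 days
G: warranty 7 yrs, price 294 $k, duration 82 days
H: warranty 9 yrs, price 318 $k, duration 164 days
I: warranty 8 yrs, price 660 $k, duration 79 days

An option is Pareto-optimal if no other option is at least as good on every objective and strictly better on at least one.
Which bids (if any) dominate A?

B: worse on duration (108 vs 38).
C: worse on price (765 vs 119).
D: worse on warranty (2 vs 7).
E: worse on warranty (3 vs 7).
F: worse on price (434 vs 119).
G: worse on price (294 vs 119).
H: worse on price (318 vs 119).
I: worse on price (660 vs 119).
No option dominates A.

none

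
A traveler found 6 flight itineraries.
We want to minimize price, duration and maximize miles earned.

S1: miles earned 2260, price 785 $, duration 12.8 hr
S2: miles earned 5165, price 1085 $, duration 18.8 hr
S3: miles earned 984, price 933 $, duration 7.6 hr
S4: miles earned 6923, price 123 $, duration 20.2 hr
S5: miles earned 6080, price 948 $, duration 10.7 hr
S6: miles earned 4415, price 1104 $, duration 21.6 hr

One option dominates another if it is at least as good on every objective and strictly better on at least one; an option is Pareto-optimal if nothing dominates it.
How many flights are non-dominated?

S1: not dominated.
S2: dominated by S5 (miles earned 6080≥5165, price 948≤1085, duration 10.7≤18.8).
S3: not dominated (best duration).
S4: not dominated (best miles earned).
S5: not dominated.
S6: dominated by S2 (miles earned 5165≥4415, price 1085≤1104, duration 18.8≤21.6).
Pareto-optimal: S1, S3, S4, S5 → 4.

4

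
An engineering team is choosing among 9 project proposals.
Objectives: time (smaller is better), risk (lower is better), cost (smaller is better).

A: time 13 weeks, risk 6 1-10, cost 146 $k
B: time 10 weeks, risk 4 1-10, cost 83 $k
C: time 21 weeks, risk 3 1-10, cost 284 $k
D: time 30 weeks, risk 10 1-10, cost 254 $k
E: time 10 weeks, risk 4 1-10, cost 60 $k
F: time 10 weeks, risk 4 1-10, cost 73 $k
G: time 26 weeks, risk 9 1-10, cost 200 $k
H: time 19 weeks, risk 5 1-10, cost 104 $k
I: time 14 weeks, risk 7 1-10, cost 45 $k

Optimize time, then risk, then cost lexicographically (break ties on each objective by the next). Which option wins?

E

First minimize time: best is 10, kept {B, E, F}.
Then minimize risk: best is 4, kept {B, E, F}.
Then minimize cost: best is 60, kept {E}.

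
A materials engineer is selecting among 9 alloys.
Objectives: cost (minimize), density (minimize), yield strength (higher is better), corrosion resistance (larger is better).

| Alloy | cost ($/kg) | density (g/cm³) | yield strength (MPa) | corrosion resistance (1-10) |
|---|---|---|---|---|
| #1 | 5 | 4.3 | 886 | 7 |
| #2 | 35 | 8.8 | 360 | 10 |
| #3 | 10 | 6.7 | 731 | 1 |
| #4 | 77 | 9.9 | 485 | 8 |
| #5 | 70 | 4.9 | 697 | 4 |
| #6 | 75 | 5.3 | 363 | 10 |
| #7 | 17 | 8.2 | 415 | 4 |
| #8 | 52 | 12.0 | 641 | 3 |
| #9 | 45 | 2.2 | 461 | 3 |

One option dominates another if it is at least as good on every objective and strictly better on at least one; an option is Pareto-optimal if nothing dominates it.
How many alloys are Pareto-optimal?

#1: not dominated (best cost).
#2: not dominated.
#3: dominated by #1 (cost 5≤10, density 4.3≤6.7, yield strength 886≥731, corrosion resistance 7≥1).
#4: not dominated.
#5: dominated by #1 (cost 5≤70, density 4.3≤4.9, yield strength 886≥697, corrosion resistance 7≥4).
#6: not dominated.
#7: dominated by #1 (cost 5≤17, density 4.3≤8.2, yield strength 886≥415, corrosion resistance 7≥4).
#8: dominated by #1 (cost 5≤52, density 4.3≤12.0, yield strength 886≥641, corrosion resistance 7≥3).
#9: not dominated (best density).
Pareto-optimal: #1, #2, #4, #6, #9 → 5.

5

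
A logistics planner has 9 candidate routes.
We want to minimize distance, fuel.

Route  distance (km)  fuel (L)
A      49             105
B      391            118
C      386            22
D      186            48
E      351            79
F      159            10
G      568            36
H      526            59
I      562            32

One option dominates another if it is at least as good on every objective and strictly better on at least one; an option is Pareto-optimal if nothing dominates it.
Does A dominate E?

A vs E: A is worse on fuel (105 vs 79), so it does not dominate E.

No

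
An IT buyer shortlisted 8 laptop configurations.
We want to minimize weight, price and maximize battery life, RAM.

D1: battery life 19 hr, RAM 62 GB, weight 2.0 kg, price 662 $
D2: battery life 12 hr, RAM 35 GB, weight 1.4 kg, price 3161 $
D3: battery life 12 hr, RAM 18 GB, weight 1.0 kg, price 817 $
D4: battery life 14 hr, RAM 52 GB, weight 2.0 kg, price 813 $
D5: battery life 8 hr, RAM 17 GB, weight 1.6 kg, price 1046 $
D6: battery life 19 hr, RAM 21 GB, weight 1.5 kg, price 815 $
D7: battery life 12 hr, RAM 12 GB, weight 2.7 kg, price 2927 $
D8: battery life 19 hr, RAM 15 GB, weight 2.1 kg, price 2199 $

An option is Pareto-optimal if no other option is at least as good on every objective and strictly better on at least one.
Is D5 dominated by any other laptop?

Yes

D3 vs D5: battery life 12≥8, RAM 18≥17, weight 1.0≤1.6, price 817≤1046 — D3 is at least as good on every objective and strictly better on at least one, so D3 dominates D5.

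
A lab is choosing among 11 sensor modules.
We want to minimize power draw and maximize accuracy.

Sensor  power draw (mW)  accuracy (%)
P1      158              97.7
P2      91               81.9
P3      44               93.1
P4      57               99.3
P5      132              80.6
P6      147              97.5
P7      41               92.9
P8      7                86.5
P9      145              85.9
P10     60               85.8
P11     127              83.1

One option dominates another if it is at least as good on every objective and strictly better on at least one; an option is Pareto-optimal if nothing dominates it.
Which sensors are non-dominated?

P3, P4, P7, P8

P1: dominated by P4 (power draw 57≤158, accuracy 99.3≥97.7).
P2: dominated by P3 (power draw 44≤91, accuracy 93.1≥81.9).
P3: not dominated.
P4: not dominated (best accuracy).
P5: dominated by P2 (power draw 91≤132, accuracy 81.9≥80.6).
P6: dominated by P4 (power draw 57≤147, accuracy 99.3≥97.5).
P7: not dominated.
P8: not dominated (best power draw).
P9: dominated by P3 (power draw 44≤145, accuracy 93.1≥85.9).
P10: dominated by P3 (power draw 44≤60, accuracy 93.1≥85.8).
P11: dominated by P3 (power draw 44≤127, accuracy 93.1≥83.1).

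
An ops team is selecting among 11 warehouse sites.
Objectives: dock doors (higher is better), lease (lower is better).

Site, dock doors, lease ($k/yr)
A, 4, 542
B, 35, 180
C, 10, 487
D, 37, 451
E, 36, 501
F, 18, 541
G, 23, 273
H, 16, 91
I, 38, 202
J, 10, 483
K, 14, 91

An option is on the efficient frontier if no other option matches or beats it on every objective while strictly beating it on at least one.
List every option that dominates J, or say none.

B, D, G, H, I, K

B: dock doors 35≥10, lease 180≤483 — dominates J.
D: dock doors 37≥10, lease 451≤483 — dominates J.
G: dock doors 23≥10, lease 273≤483 — dominates J.
H: dock doors 16≥10, lease 91≤483 — dominates J.
I: dock doors 38≥10, lease 202≤483 — dominates J.
K: dock doors 14≥10, lease 91≤483 — dominates J.
Others (A, C, E, F) are each worse than J on at least one objective.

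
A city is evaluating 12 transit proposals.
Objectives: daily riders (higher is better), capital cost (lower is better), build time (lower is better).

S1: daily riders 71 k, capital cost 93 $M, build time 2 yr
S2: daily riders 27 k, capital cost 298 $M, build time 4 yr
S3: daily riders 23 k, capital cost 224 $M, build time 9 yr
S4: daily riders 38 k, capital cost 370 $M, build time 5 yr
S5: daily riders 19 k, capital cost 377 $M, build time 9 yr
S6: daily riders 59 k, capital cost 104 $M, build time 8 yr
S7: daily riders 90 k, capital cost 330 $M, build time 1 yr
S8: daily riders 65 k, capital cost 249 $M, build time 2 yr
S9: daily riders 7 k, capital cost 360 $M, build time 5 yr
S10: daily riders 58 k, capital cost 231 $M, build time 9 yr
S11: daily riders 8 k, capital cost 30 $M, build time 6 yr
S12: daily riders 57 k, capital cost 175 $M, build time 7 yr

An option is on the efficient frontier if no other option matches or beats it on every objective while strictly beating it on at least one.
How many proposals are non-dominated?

3

S1: not dominated.
S2: dominated by S1 (daily riders 71≥27, capital cost 93≤298, build time 2≤4).
S3: dominated by S1 (daily riders 71≥23, capital cost 93≤224, build time 2≤9).
S4: dominated by S1 (daily riders 71≥38, capital cost 93≤370, build time 2≤5).
S5: dominated by S1 (daily riders 71≥19, capital cost 93≤377, build time 2≤9).
S6: dominated by S1 (daily riders 71≥59, capital cost 93≤104, build time 2≤8).
S7: not dominated (best daily riders).
S8: dominated by S1 (daily riders 71≥65, capital cost 93≤249, build time 2≤2).
S9: dominated by S1 (daily riders 71≥7, capital cost 93≤360, build time 2≤5).
S10: dominated by S1 (daily riders 71≥58, capital cost 93≤231, build time 2≤9).
S11: not dominated (best capital cost).
S12: dominated by S1 (daily riders 71≥57, capital cost 93≤175, build time 2≤7).
Pareto-optimal: S1, S7, S11 → 3.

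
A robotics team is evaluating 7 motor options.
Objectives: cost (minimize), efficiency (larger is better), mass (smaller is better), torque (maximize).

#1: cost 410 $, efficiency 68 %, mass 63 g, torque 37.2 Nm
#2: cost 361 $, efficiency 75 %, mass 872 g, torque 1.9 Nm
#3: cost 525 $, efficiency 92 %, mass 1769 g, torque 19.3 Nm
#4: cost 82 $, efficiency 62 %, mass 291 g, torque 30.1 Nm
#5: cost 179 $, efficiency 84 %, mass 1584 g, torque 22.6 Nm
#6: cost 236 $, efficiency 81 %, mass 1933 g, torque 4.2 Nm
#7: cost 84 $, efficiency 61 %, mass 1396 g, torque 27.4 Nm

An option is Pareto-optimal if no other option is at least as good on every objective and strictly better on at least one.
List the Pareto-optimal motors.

#1, #2, #3, #4, #5

#1: not dominated (best mass).
#2: not dominated.
#3: not dominated (best efficiency).
#4: not dominated (best cost).
#5: not dominated.
#6: dominated by #5 (cost 179≤236, efficiency 84≥81, mass 1584≤1933, torque 22.6≥4.2).
#7: dominated by #4 (cost 82≤84, efficiency 62≥61, mass 291≤1396, torque 30.1≥27.4).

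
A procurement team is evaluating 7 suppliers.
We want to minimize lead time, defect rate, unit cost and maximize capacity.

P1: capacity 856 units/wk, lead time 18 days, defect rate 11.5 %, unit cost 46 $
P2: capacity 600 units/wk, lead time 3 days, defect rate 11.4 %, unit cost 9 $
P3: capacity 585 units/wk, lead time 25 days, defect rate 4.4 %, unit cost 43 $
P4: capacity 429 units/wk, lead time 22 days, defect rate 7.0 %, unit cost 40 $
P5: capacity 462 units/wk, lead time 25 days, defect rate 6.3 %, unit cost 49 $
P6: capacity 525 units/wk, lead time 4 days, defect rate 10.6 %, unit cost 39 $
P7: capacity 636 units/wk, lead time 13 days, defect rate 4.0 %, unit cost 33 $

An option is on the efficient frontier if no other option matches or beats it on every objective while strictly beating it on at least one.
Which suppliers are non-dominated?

P1, P2, P6, P7

P1: not dominated (best capacity).
P2: not dominated (best lead time).
P3: dominated by P7 (capacity 636≥585, lead time 13≤25, defect rate 4.0≤4.4, unit cost 33≤43).
P4: dominated by P7 (capacity 636≥429, lead time 13≤22, defect rate 4.0≤7.0, unit cost 33≤40).
P5: dominated by P3 (capacity 585≥462, lead time 25≤25, defect rate 4.4≤6.3, unit cost 43≤49).
P6: not dominated.
P7: not dominated (best defect rate).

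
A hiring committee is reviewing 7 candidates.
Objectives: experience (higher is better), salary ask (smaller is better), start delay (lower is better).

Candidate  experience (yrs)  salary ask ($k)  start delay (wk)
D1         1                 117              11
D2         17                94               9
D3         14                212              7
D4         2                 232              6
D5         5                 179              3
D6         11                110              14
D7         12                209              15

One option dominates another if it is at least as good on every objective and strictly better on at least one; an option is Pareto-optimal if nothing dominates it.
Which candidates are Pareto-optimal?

D2, D3, D5

D1: dominated by D2 (experience 17≥1, salary ask 94≤117, start delay 9≤11).
D2: not dominated (best experience).
D3: not dominated.
D4: dominated by D5 (experience 5≥2, salary ask 179≤232, start delay 3≤6).
D5: not dominated (best start delay).
D6: dominated by D2 (experience 17≥11, salary ask 94≤110, start delay 9≤14).
D7: dominated by D2 (experience 17≥12, salary ask 94≤209, start delay 9≤15).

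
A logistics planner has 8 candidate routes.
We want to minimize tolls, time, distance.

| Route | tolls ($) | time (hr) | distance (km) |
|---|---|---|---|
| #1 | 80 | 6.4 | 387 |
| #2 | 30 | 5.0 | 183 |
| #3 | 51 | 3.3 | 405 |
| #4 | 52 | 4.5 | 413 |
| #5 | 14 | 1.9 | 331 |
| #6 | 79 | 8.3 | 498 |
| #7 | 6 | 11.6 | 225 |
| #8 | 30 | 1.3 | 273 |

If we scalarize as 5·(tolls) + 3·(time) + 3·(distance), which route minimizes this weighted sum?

#2

#1: 5·80 + 3·6.4 + 3·387 = 1580.2
#2: 5·30 + 3·5.0 + 3·183 = 714.0
#3: 5·51 + 3·3.3 + 3·405 = 1479.9
#4: 5·52 + 3·4.5 + 3·413 = 1512.5
#5: 5·14 + 3·1.9 + 3·331 = 1068.7
#6: 5·79 + 3·8.3 + 3·498 = 1913.9
#7: 5·6 + 3·11.6 + 3·225 = 739.8
#8: 5·30 + 3·1.3 + 3·273 = 972.9
Lowest: #2 at 714.0.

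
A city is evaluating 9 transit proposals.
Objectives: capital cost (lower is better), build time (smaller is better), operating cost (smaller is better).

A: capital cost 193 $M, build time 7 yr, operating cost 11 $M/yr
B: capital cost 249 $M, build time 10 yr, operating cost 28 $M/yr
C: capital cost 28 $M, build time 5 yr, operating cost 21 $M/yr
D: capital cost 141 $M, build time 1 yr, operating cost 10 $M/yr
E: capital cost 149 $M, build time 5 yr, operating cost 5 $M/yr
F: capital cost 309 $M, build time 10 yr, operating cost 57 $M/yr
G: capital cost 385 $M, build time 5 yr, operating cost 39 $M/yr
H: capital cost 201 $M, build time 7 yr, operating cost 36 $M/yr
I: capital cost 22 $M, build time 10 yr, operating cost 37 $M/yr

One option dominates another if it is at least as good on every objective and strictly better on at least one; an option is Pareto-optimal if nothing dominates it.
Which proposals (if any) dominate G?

C: capital cost 28≤385, build time 5≤5, operating cost 21≤39 — dominates G.
D: capital cost 141≤385, build time 1≤5, operating cost 10≤39 — dominates G.
E: capital cost 149≤385, build time 5≤5, operating cost 5≤39 — dominates G.
Others (A, B, F, H, I) are each worse than G on at least one objective.

C, D, E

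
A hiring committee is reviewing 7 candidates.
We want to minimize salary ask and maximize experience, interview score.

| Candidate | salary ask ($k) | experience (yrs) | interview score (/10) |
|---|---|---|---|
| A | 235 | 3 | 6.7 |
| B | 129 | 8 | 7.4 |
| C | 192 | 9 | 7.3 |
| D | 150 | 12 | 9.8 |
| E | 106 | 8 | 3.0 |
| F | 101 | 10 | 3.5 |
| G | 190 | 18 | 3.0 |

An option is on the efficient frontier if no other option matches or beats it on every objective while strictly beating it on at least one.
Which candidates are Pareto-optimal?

B, D, F, G

A: dominated by B (salary ask 129≤235, experience 8≥3, interview score 7.4≥6.7).
B: not dominated.
C: dominated by D (salary ask 150≤192, experience 12≥9, interview score 9.8≥7.3).
D: not dominated (best interview score).
E: dominated by F (salary ask 101≤106, experience 10≥8, interview score 3.5≥3.0).
F: not dominated (best salary ask).
G: not dominated (best experience).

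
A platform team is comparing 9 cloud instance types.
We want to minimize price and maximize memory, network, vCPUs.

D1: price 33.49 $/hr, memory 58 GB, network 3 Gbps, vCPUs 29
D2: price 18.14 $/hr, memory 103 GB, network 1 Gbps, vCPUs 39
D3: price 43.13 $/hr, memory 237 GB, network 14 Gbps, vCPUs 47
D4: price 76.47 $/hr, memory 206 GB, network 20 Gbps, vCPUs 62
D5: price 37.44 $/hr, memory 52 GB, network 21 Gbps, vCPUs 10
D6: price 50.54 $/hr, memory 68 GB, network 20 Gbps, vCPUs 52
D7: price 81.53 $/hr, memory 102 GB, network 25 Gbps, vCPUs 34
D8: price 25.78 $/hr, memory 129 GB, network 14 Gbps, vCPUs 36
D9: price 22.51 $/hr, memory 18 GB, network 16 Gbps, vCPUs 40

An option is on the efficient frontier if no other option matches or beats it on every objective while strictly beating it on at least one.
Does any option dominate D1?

D8 vs D1: price 25.78≤33.49, memory 129≥58, network 14≥3, vCPUs 36≥29 — D8 is at least as good on every objective and strictly better on at least one, so D8 dominates D1.

Yes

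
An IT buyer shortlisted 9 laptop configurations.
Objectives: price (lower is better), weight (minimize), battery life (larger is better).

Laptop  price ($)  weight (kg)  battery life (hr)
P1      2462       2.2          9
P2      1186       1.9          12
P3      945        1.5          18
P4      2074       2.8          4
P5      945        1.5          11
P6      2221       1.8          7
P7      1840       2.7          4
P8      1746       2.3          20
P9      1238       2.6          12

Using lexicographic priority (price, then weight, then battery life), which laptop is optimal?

First minimize price: best is 945, kept {P3, P5}.
Then minimize weight: best is 1.5, kept {P3, P5}.
Then maximize battery life: best is 18, kept {P3}.

P3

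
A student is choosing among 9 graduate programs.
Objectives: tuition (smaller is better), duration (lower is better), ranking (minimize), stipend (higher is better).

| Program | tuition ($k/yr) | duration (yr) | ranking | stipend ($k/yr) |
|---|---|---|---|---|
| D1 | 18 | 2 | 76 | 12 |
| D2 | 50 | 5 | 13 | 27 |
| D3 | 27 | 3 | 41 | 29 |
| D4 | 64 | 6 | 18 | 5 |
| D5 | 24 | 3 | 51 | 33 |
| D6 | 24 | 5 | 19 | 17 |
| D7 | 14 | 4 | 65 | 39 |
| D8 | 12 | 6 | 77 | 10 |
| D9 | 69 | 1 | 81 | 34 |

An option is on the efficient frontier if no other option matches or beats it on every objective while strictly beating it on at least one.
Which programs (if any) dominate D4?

D2

D2: tuition 50≤64, duration 5≤6, ranking 13≤18, stipend 27≥5 — dominates D4.
Others (D1, D3, D5, D6, D7, D8, D9) are each worse than D4 on at least one objective.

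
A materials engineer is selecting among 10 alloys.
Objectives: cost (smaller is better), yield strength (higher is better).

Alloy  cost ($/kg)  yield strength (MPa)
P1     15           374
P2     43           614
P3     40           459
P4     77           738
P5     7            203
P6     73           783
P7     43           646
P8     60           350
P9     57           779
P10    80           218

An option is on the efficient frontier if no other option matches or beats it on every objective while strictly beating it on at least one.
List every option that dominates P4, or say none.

P6: cost 73≤77, yield strength 783≥738 — dominates P4.
P9: cost 57≤77, yield strength 779≥738 — dominates P4.
Others (P1, P2, P3, P5, P7, P8, P10) are each worse than P4 on at least one objective.

P6, P9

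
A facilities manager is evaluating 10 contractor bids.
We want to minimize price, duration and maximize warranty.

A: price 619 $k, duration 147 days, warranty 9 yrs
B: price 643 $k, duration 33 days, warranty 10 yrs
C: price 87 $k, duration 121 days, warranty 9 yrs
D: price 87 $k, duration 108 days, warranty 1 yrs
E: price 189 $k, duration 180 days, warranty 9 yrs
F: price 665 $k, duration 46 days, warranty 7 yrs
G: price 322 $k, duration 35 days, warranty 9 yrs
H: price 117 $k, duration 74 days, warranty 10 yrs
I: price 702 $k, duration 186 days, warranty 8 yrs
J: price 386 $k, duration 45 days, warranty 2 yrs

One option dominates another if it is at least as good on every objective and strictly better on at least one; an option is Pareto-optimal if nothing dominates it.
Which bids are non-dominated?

A: dominated by C (price 87≤619, duration 121≤147, warranty 9≥9).
B: not dominated (best duration).
C: not dominated.
D: not dominated.
E: dominated by C (price 87≤189, duration 121≤180, warranty 9≥9).
F: dominated by B (price 643≤665, duration 33≤46, warranty 10≥7).
G: not dominated.
H: not dominated.
I: dominated by A (price 619≤702, duration 147≤186, warranty 9≥8).
J: dominated by G (price 322≤386, duration 35≤45, warranty 9≥2).

B, C, D, G, H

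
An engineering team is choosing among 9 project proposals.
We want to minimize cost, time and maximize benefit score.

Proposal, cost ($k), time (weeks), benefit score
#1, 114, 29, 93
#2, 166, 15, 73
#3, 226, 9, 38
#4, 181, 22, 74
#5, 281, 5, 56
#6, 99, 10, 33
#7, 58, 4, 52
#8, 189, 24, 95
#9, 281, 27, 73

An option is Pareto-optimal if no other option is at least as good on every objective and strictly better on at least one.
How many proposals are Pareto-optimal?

6

#1: not dominated.
#2: not dominated.
#3: dominated by #7 (cost 58≤226, time 4≤9, benefit score 52≥38).
#4: not dominated.
#5: not dominated.
#6: dominated by #7 (cost 58≤99, time 4≤10, benefit score 52≥33).
#7: not dominated (best cost).
#8: not dominated (best benefit score).
#9: dominated by #2 (cost 166≤281, time 15≤27, benefit score 73≥73).
Pareto-optimal: #1, #2, #4, #5, #7, #8 → 6.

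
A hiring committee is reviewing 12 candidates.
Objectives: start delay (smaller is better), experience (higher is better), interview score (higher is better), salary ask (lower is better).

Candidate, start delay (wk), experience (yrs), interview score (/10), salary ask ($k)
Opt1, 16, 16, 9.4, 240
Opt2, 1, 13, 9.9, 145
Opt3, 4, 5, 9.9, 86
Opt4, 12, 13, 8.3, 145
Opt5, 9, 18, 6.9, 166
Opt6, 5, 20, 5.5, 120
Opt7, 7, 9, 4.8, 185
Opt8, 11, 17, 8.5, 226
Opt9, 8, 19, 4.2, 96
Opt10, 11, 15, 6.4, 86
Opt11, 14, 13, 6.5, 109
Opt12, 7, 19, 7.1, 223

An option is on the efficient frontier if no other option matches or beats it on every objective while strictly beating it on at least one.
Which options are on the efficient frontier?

Opt1, Opt2, Opt3, Opt5, Opt6, Opt8, Opt9, Opt10, Opt11, Opt12

Opt1: not dominated.
Opt2: not dominated (best start delay).
Opt3: not dominated.
Opt4: dominated by Opt2 (start delay 1≤12, experience 13≥13, interview score 9.9≥8.3, salary ask 145≤145).
Opt5: not dominated.
Opt6: not dominated (best experience).
Opt7: dominated by Opt2 (start delay 1≤7, experience 13≥9, interview score 9.9≥4.8, salary ask 145≤185).
Opt8: not dominated.
Opt9: not dominated.
Opt10: not dominated.
Opt11: not dominated.
Opt12: not dominated.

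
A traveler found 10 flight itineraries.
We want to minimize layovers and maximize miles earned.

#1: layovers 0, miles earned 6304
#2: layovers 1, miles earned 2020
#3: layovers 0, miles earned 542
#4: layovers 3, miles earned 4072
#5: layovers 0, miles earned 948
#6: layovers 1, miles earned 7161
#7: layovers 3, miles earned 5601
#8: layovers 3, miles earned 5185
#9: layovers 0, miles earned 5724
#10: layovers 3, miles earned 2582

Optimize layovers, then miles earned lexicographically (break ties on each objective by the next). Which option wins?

#1

First minimize layovers: best is 0, kept {#1, #3, #5, #9}.
Then maximize miles earned: best is 6304, kept {#1}.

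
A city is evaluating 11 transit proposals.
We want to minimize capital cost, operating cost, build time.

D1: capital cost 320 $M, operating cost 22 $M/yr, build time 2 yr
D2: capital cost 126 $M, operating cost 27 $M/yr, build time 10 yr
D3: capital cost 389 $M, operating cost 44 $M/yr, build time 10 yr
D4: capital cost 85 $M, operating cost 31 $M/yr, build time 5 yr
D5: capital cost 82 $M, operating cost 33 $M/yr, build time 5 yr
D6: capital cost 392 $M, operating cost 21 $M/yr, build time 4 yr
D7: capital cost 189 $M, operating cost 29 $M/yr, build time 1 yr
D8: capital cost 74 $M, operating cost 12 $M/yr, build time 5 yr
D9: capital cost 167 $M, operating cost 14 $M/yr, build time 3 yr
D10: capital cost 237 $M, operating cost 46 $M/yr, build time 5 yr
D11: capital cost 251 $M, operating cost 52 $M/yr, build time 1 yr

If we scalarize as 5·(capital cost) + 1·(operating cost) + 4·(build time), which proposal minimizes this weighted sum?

D8

D1: 5·320 + 1·22 + 4·2 = 1630
D2: 5·126 + 1·27 + 4·10 = 697
D3: 5·389 + 1·44 + 4·10 = 2029
D4: 5·85 + 1·31 + 4·5 = 476
D5: 5·82 + 1·33 + 4·5 = 463
D6: 5·392 + 1·21 + 4·4 = 1997
D7: 5·189 + 1·29 + 4·1 = 978
D8: 5·74 + 1·12 + 4·5 = 402
D9: 5·167 + 1·14 + 4·3 = 861
D10: 5·237 + 1·46 + 4·5 = 1251
D11: 5·251 + 1·52 + 4·1 = 1311
Lowest: D8 at 402.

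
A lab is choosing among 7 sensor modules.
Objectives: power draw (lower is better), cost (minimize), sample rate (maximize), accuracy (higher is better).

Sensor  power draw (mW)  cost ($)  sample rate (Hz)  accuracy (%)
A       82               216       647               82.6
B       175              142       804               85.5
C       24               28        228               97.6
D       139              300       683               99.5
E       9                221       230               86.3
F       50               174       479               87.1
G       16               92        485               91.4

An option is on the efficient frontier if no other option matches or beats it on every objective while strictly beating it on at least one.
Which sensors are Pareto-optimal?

A: not dominated.
B: not dominated (best sample rate).
C: not dominated (best cost).
D: not dominated (best accuracy).
E: not dominated (best power draw).
F: dominated by G (power draw 16≤50, cost 92≤174, sample rate 485≥479, accuracy 91.4≥87.1).
G: not dominated.

A, B, C, D, E, G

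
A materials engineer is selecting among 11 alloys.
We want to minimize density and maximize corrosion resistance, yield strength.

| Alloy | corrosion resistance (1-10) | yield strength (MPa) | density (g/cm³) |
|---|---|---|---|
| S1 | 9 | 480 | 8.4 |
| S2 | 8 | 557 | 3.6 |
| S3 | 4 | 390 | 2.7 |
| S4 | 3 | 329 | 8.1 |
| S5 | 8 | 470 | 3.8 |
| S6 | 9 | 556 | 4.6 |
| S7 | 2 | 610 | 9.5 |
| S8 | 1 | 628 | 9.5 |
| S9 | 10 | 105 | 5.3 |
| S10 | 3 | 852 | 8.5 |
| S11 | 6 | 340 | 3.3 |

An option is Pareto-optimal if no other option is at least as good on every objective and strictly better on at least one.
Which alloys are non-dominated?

S1: dominated by S6 (corrosion resistance 9≥9, yield strength 556≥480, density 4.6≤8.4).
S2: not dominated.
S3: not dominated (best density).
S4: dominated by S2 (corrosion resistance 8≥3, yield strength 557≥329, density 3.6≤8.1).
S5: dominated by S2 (corrosion resistance 8≥8, yield strength 557≥470, density 3.6≤3.8).
S6: not dominated.
S7: dominated by S10 (corrosion resistance 3≥2, yield strength 852≥610, density 8.5≤9.5).
S8: dominated by S10 (corrosion resistance 3≥1, yield strength 852≥628, density 8.5≤9.5).
S9: not dominated (best corrosion resistance).
S10: not dominated (best yield strength).
S11: not dominated.

S2, S3, S6, S9, S10, S11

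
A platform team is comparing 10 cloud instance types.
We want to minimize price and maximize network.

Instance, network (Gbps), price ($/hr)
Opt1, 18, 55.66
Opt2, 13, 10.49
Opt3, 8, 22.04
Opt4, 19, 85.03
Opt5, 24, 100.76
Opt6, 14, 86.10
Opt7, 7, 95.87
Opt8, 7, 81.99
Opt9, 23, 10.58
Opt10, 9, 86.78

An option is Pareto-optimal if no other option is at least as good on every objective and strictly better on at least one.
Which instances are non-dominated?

Opt2, Opt5, Opt9

Opt1: dominated by Opt9 (network 23≥18, price 10.58≤55.66).
Opt2: not dominated (best price).
Opt3: dominated by Opt2 (network 13≥8, price 10.49≤22.04).
Opt4: dominated by Opt9 (network 23≥19, price 10.58≤85.03).
Opt5: not dominated (best network).
Opt6: dominated by Opt1 (network 18≥14, price 55.66≤86.10).
Opt7: dominated by Opt1 (network 18≥7, price 55.66≤95.87).
Opt8: dominated by Opt1 (network 18≥7, price 55.66≤81.99).
Opt9: not dominated.
Opt10: dominated by Opt1 (network 18≥9, price 55.66≤86.78).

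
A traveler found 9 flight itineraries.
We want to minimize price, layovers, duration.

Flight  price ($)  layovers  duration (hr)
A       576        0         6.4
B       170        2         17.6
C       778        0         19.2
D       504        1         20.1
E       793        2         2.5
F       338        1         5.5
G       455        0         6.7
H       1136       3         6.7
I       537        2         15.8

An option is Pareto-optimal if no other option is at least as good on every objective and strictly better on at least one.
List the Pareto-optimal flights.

A: not dominated.
B: not dominated (best price).
C: dominated by A (price 576≤778, layovers 0≤0, duration 6.4≤19.2).
D: dominated by F (price 338≤504, layovers 1≤1, duration 5.5≤20.1).
E: not dominated (best duration).
F: not dominated.
G: not dominated.
H: dominated by A (price 576≤1136, layovers 0≤3, duration 6.4≤6.7).
I: dominated by F (price 338≤537, layovers 1≤2, duration 5.5≤15.8).

A, B, E, F, G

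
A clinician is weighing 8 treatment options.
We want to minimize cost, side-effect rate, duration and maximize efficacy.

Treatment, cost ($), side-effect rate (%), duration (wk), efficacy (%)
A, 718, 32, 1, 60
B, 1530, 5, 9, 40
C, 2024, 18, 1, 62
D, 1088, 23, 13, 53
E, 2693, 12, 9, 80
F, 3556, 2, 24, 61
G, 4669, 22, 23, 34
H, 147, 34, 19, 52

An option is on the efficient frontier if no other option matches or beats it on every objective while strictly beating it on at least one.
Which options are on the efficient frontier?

A: not dominated.
B: not dominated.
C: not dominated.
D: not dominated.
E: not dominated (best efficacy).
F: not dominated (best side-effect rate).
G: dominated by B (cost 1530≤4669, side-effect rate 5≤22, duration 9≤23, efficacy 40≥34).
H: not dominated (best cost).

A, B, C, D, E, F, H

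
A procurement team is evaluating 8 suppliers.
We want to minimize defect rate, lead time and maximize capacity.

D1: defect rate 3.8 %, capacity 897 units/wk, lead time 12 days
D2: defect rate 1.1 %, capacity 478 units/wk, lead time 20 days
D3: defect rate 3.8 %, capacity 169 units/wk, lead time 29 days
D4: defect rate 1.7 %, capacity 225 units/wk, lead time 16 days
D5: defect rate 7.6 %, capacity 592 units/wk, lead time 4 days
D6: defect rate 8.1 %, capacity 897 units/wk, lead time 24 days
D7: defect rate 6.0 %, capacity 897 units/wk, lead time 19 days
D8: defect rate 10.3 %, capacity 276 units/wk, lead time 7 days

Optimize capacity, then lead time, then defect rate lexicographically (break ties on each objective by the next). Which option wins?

First maximize capacity: best is 897, kept {D1, D6, D7}.
Then minimize lead time: best is 12, kept {D1}.

D1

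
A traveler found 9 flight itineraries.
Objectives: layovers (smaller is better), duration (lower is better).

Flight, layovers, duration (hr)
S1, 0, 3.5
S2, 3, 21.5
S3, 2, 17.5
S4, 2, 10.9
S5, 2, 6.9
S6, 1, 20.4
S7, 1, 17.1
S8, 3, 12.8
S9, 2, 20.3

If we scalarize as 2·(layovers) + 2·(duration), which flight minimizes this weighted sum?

S1

S1: 2·0 + 2·3.5 = 7.0
S2: 2·3 + 2·21.5 = 49.0
S3: 2·2 + 2·17.5 = 39.0
S4: 2·2 + 2·10.9 = 25.8
S5: 2·2 + 2·6.9 = 17.8
S6: 2·1 + 2·20.4 = 42.8
S7: 2·1 + 2·17.1 = 36.2
S8: 2·3 + 2·12.8 = 31.6
S9: 2·2 + 2·20.3 = 44.6
Lowest: S1 at 7.0.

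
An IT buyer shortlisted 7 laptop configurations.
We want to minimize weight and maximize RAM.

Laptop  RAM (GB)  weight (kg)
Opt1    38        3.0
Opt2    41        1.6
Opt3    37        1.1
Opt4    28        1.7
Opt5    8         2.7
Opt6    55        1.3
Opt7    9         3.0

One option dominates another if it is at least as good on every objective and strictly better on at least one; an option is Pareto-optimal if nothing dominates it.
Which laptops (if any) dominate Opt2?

Opt6: RAM 55≥41, weight 1.3≤1.6 — dominates Opt2.
Others (Opt1, Opt3, Opt4, Opt5, Opt7) are each worse than Opt2 on at least one objective.

Opt6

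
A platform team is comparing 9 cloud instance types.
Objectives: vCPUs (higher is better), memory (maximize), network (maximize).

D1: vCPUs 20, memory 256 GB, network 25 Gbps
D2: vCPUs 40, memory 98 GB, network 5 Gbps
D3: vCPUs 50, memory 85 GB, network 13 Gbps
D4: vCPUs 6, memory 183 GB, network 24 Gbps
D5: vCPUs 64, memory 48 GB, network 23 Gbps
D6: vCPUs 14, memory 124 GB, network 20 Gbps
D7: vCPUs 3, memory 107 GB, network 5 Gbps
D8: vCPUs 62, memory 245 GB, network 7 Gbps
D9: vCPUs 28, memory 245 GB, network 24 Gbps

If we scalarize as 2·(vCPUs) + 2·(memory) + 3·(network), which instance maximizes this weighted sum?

D1: 2·20 + 2·256 + 3·25 = 627
D2: 2·40 + 2·98 + 3·5 = 291
D3: 2·50 + 2·85 + 3·13 = 309
D4: 2·6 + 2·183 + 3·24 = 450
D5: 2·64 + 2·48 + 3·23 = 293
D6: 2·14 + 2·124 + 3·20 = 336
D7: 2·3 + 2·107 + 3·5 = 235
D8: 2·62 + 2·245 + 3·7 = 635
D9: 2·28 + 2·245 + 3·24 = 618
Highest: D8 at 635.

D8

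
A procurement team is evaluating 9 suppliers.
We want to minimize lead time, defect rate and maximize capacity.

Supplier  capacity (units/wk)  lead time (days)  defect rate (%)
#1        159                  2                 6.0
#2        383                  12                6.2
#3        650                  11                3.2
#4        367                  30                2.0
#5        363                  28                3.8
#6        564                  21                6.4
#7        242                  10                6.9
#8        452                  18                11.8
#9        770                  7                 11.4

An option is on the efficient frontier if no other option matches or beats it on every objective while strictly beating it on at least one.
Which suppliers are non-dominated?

#1: not dominated (best lead time).
#2: dominated by #3 (capacity 650≥383, lead time 11≤12, defect rate 3.2≤6.2).
#3: not dominated.
#4: not dominated (best defect rate).
#5: dominated by #3 (capacity 650≥363, lead time 11≤28, defect rate 3.2≤3.8).
#6: dominated by #3 (capacity 650≥564, lead time 11≤21, defect rate 3.2≤6.4).
#7: not dominated.
#8: dominated by #3 (capacity 650≥452, lead time 11≤18, defect rate 3.2≤11.8).
#9: not dominated (best capacity).

#1, #3, #4, #7, #9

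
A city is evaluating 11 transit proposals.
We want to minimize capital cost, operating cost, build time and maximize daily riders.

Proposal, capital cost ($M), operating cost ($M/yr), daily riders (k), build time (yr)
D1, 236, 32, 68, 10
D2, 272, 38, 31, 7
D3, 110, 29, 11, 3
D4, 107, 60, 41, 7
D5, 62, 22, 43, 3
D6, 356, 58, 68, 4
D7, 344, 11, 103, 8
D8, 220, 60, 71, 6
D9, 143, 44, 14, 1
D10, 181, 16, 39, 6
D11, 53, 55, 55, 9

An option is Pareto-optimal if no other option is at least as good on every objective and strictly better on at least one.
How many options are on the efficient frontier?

8

D1: not dominated.
D2: dominated by D5 (capital cost 62≤272, operating cost 22≤38, daily riders 43≥31, build time 3≤7).
D3: dominated by D5 (capital cost 62≤110, operating cost 22≤29, daily riders 43≥11, build time 3≤3).
D4: dominated by D5 (capital cost 62≤107, operating cost 22≤60, daily riders 43≥41, build time 3≤7).
D5: not dominated.
D6: not dominated.
D7: not dominated (best operating cost).
D8: not dominated.
D9: not dominated (best build time).
D10: not dominated.
D11: not dominated (best capital cost).
Pareto-optimal: D1, D5, D6, D7, D8, D9, D10, D11 → 8.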